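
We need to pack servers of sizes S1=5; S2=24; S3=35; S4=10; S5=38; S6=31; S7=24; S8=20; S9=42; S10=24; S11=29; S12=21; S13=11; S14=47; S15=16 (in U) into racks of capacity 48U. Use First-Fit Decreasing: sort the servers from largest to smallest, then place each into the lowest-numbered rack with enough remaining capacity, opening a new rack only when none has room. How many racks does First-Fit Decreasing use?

9

Sorted descending: 47, 42, 38, 35, 31, 29, 24, 24, 24, 21, 20, 16, 11, 10, 5.
Put 47U in rack 1; 1U remain.
Put 42U in rack 2; 6U remain.
Put 38U in rack 3; 10U remain.
Put 35U in rack 4; 13U remain.
Put 31U in rack 5; 17U remain.
Put 29U in rack 6; 19U remain.
Put 24U in rack 7; 24U remain.
Put 24U in rack 7; 0U remain.
Put 24U in rack 8; 24U remain.
Put 21U in rack 8; 3U remain.
Put 20U in rack 9; 28U remain.
Put 16U in rack 5; 1U remain.
Put 11U in rack 4; 2U remain.
Put 10U in rack 3; 0U remain.
Put 5U in rack 2; 1U remain.
Final racks: [47] [42,5] [38,10] [35,11] [31,16] [29] [24,24] [24,21] [20].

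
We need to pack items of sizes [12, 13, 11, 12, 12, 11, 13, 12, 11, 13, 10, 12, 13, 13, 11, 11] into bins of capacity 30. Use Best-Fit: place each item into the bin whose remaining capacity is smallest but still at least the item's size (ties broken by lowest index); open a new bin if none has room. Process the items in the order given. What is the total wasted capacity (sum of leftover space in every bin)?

bin 1: place 12, 18 left
bin 1: place 13, 5 left
bin 2: place 11, 19 left
bin 2: place 12, 7 left
bin 3: place 12, 18 left
bin 3: place 11, 7 left
bin 4: place 13, 17 left
bin 4: place 12, 5 left
bin 5: place 11, 19 left
bin 5: place 13, 6 left
bin 6: place 10, 20 left
bin 6: place 12, 8 left
bin 7: place 13, 17 left
bin 7: place 13, 4 left
bin 8: place 11, 19 left
bin 8: place 11, 8 left
8 bins × 30 = 240; used 190; unused 50.

50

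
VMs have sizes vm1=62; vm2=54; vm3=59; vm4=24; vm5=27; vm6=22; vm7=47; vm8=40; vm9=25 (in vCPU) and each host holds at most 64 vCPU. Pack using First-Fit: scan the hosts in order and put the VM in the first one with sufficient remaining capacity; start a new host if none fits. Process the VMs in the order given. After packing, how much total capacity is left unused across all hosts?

host 1: place vm1 (62 vCPU), 2 vCPU left
host 2: place vm2 (54 vCPU), 10 vCPU left
host 3: place vm3 (59 vCPU), 5 vCPU left
host 4: place vm4 (24 vCPU), 40 vCPU left
host 4: place vm5 (27 vCPU), 13 vCPU left
host 5: place vm6 (22 vCPU), 42 vCPU left
host 6: place vm7 (47 vCPU), 17 vCPU left
host 5: place vm8 (40 vCPU), 2 vCPU left
host 7: place vm9 (25 vCPU), 39 vCPU left
7 hosts × 64 vCPU = 448 vCPU; used 360 vCPU; unused 88 vCPU.

88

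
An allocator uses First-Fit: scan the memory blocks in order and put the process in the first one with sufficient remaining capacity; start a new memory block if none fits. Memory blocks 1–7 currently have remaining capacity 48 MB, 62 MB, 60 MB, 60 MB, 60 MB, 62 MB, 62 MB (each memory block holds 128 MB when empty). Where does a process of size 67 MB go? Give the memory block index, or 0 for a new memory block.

0

No memory block has ≥ 67 MB free, so a new memory block is opened.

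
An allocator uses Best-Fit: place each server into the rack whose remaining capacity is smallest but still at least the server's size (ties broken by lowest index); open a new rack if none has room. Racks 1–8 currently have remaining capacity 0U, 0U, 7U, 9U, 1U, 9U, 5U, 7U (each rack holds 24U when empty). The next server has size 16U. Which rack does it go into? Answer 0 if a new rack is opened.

No rack has ≥ 16U free, so a new rack is opened.

0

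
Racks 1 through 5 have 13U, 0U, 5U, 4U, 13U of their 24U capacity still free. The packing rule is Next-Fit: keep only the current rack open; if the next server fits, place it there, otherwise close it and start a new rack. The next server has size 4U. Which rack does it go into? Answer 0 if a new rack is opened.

Next-Fit only looks at rack 5, which has 13U free.
4U fits there.

5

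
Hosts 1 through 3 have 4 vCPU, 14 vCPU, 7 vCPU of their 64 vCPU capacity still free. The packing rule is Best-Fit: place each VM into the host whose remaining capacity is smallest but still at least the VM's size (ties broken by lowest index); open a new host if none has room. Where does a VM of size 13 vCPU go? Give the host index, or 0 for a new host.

Hosts with room: host 2 (14 vCPU).
Tightest fit is host 2 with 14 vCPU free.

2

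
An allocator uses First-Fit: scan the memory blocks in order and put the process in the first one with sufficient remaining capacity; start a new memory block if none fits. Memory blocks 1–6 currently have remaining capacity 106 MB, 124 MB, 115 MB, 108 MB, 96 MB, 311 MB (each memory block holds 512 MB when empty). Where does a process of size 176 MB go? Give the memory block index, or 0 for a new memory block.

Memory blocks with room: memory block 6 (311 MB).
The first with room is memory block 6.

6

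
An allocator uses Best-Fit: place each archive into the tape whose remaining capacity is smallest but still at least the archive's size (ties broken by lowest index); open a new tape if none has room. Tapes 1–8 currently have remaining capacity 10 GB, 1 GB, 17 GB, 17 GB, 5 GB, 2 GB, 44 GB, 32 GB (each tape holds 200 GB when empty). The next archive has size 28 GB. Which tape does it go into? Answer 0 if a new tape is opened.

Tapes with room: tape 7 (44 GB), tape 8 (32 GB).
Tightest fit is tape 8 with 32 GB free.

8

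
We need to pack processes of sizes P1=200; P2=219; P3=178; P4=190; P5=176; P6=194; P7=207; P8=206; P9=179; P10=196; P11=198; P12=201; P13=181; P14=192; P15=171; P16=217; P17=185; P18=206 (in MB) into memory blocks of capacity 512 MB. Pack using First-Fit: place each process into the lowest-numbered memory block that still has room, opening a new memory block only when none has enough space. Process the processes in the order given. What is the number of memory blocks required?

9

Put P1 (200 MB) in memory block 1; 312 MB remain.
Put P2 (219 MB) in memory block 1; 93 MB remain.
Put P3 (178 MB) in memory block 2; 334 MB remain.
Put P4 (190 MB) in memory block 2; 144 MB remain.
Put P5 (176 MB) in memory block 3; 336 MB remain.
Put P6 (194 MB) in memory block 3; 142 MB remain.
Put P7 (207 MB) in memory block 4; 305 MB remain.
Put P8 (206 MB) in memory block 4; 99 MB remain.
Put P9 (179 MB) in memory block 5; 333 MB remain.
Put P10 (196 MB) in memory block 5; 137 MB remain.
Put P11 (198 MB) in memory block 6; 314 MB remain.
Put P12 (201 MB) in memory block 6; 113 MB remain.
Put P13 (181 MB) in memory block 7; 331 MB remain.
Put P14 (192 MB) in memory block 7; 139 MB remain.
Put P15 (171 MB) in memory block 8; 341 MB remain.
Put P16 (217 MB) in memory block 8; 124 MB remain.
Put P17 (185 MB) in memory block 9; 327 MB remain.
Put P18 (206 MB) in memory block 9; 121 MB remain.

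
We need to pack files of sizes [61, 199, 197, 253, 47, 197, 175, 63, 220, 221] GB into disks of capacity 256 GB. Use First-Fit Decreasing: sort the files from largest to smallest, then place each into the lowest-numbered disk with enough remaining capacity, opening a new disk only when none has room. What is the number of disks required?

8 disks

Sorted descending: 253, 221, 220, 199, 197, 197, 175, 63, 61, 47.
Put 253 GB in disk 1; 3 GB remain.
Put 221 GB in disk 2; 35 GB remain.
Put 220 GB in disk 3; 36 GB remain.
Put 199 GB in disk 4; 57 GB remain.
Put 197 GB in disk 5; 59 GB remain.
Put 197 GB in disk 6; 59 GB remain.
Put 175 GB in disk 7; 81 GB remain.
Put 63 GB in disk 7; 18 GB remain.
Put 61 GB in disk 8; 195 GB remain.
Put 47 GB in disk 4; 10 GB remain.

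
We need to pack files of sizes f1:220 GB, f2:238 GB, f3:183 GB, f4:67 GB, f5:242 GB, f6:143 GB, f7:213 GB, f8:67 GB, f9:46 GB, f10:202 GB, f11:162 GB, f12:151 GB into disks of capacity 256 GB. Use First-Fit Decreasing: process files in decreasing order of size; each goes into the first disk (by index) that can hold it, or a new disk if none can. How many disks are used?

Sorted descending: 242, 238, 220, 213, 202, 183, 162, 151, 143, 67, 67, 46.
242 GB → disk 1 (remaining 14 GB)
238 GB → disk 2 (remaining 18 GB)
220 GB → disk 3 (remaining 36 GB)
213 GB → disk 4 (remaining 43 GB)
202 GB → disk 5 (remaining 54 GB)
183 GB → disk 6 (remaining 73 GB)
162 GB → disk 7 (remaining 94 GB)
151 GB → disk 8 (remaining 105 GB)
143 GB → disk 9 (remaining 113 GB)
67 GB → disk 6 (remaining 6 GB)
67 GB → disk 7 (remaining 27 GB)
46 GB → disk 5 (remaining 8 GB)

9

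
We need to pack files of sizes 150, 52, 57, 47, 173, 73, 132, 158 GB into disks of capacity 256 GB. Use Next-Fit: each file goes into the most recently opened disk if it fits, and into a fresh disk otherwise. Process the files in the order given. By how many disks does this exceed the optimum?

Next-Fit: [150,52] [57,47] [173,73] [132] [158] → 5 disks.
Total size 842 GB; any packing needs at least ⌈842/256⌉ = 4 disks.
An optimal packing achieves that bound: [173,73] [158,57] [150,52,47] [132] → 4 disks.
Excess: 5 − 4 = 1.

1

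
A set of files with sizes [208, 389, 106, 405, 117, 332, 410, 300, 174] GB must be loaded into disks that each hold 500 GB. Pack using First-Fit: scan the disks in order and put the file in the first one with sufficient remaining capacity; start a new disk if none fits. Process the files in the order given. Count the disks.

208 GB → disk 1 (remaining 292 GB)
389 GB → disk 2 (remaining 111 GB)
106 GB → disk 1 (remaining 186 GB)
405 GB → disk 3 (remaining 95 GB)
117 GB → disk 1 (remaining 69 GB)
332 GB → disk 4 (remaining 168 GB)
410 GB → disk 5 (remaining 90 GB)
300 GB → disk 6 (remaining 200 GB)
174 GB → disk 6 (remaining 26 GB)
Final disks: [208,106,117] [389] [405] [332] [410] [300,174].

6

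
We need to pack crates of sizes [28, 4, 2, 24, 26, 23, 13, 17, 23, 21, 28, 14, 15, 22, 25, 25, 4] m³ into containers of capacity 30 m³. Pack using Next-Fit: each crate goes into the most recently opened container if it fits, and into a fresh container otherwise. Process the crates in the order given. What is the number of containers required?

Put 28 m³ in container 1; 2 m³ remain.
Put 4 m³ in container 2; 26 m³ remain.
Put 2 m³ in container 2; 24 m³ remain.
Put 24 m³ in container 2; 0 m³ remain.
Put 26 m³ in container 3; 4 m³ remain.
Put 23 m³ in container 4; 7 m³ remain.
Put 13 m³ in container 5; 17 m³ remain.
Put 17 m³ in container 5; 0 m³ remain.
Put 23 m³ in container 6; 7 m³ remain.
Put 21 m³ in container 7; 9 m³ remain.
Put 28 m³ in container 8; 2 m³ remain.
Put 14 m³ in container 9; 16 m³ remain.
Put 15 m³ in container 9; 1 m³ remain.
Put 22 m³ in container 10; 8 m³ remain.
Put 25 m³ in container 11; 5 m³ remain.
Put 25 m³ in container 12; 5 m³ remain.
Put 4 m³ in container 12; 1 m³ remain.
Final containers: [28] [4,2,24] [26] [23] [13,17] [23] [21] [28] [14,15] [22] [25] [25,4].

12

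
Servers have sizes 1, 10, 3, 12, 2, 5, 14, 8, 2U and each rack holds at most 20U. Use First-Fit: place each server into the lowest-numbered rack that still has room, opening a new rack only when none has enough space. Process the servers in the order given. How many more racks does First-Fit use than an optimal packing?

1

First-Fit: [1,10,3,2,2] [12,5] [14] [8] → 4 racks.
Total size 57U; any packing needs at least ⌈57/20⌉ = 3 racks.
An optimal packing achieves that bound: [14,5,1] [12,8] [10,3,2,2] → 3 racks.
Excess: 4 − 3 = 1.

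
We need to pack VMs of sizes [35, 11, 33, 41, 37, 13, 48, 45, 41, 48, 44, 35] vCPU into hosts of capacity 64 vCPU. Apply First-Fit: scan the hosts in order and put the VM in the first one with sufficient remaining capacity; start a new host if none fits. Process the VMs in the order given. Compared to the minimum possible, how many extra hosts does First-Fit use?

First-Fit: [35,11,13] [33] [41] [37] [48] [45] [41] [48] [44] [35] → 10 hosts.
10 VMs exceed 32 vCPU (half the capacity), and no two of those can share a host, so at least 10 hosts are needed.
So 10 is already optimal.

0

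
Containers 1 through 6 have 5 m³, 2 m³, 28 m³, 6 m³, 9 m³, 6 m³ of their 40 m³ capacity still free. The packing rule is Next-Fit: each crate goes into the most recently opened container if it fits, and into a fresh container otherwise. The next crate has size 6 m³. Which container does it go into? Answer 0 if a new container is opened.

6

Next-Fit only looks at container 6, which has 6 m³ free.
6 m³ fits there.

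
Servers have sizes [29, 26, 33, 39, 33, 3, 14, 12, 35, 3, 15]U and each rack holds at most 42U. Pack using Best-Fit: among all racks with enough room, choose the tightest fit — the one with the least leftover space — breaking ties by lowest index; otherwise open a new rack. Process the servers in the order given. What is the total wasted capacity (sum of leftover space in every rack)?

52

Put 29U in rack 1; 13U remain.
Put 26U in rack 2; 16U remain.
Put 33U in rack 3; 9U remain.
Put 39U in rack 4; 3U remain.
Put 33U in rack 5; 9U remain.
Put 3U in rack 4; 0U remain.
Put 14U in rack 2; 2U remain.
Put 12U in rack 1; 1U remain.
Put 35U in rack 6; 7U remain.
Put 3U in rack 6; 4U remain.
Put 15U in rack 7; 27U remain.
7 racks × 42U = 294U; used 242U; unused 52U.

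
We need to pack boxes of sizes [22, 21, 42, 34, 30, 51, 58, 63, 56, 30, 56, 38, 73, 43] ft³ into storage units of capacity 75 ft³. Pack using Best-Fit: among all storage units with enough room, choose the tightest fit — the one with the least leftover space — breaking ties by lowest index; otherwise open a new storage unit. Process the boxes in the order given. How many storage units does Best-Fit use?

Put 22 ft³ in storage unit 1; 53 ft³ remain.
Put 21 ft³ in storage unit 1; 32 ft³ remain.
Put 42 ft³ in storage unit 2; 33 ft³ remain.
Put 34 ft³ in storage unit 3; 41 ft³ remain.
Put 30 ft³ in storage unit 1; 2 ft³ remain.
Put 51 ft³ in storage unit 4; 24 ft³ remain.
Put 58 ft³ in storage unit 5; 17 ft³ remain.
Put 63 ft³ in storage unit 6; 12 ft³ remain.
Put 56 ft³ in storage unit 7; 19 ft³ remain.
Put 30 ft³ in storage unit 2; 3 ft³ remain.
Put 56 ft³ in storage unit 8; 19 ft³ remain.
Put 38 ft³ in storage unit 3; 3 ft³ remain.
Put 73 ft³ in storage unit 9; 2 ft³ remain.
Put 43 ft³ in storage unit 10; 32 ft³ remain.

10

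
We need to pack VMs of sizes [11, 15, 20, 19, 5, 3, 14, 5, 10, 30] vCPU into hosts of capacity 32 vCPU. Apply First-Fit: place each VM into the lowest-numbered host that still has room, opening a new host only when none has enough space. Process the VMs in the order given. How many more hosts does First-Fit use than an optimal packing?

First-Fit: [11,15,5] [20,3,5] [19,10] [14] [30] → 5 hosts.
Total size 132 vCPU; any packing needs at least ⌈132/32⌉ = 5 hosts.
So 5 is already optimal.

0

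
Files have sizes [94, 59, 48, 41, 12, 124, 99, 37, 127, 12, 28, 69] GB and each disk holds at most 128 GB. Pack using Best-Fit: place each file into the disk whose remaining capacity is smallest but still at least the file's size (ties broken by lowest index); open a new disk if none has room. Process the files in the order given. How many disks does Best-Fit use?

7 disks

Put 94 GB in disk 1; 34 GB remain.
Put 59 GB in disk 2; 69 GB remain.
Put 48 GB in disk 2; 21 GB remain.
Put 41 GB in disk 3; 87 GB remain.
Put 12 GB in disk 2; 9 GB remain.
Put 124 GB in disk 4; 4 GB remain.
Put 99 GB in disk 5; 29 GB remain.
Put 37 GB in disk 3; 50 GB remain.
Put 127 GB in disk 6; 1 GB remain.
Put 12 GB in disk 5; 17 GB remain.
Put 28 GB in disk 1; 6 GB remain.
Put 69 GB in disk 7; 59 GB remain.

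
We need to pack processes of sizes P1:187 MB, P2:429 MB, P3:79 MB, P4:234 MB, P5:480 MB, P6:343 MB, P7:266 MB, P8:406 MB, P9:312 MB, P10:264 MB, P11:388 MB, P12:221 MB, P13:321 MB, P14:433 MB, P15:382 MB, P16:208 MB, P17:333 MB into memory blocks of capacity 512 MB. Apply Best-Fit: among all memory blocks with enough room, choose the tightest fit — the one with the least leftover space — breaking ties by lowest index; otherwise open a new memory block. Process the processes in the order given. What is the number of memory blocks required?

13

Put P1 (187 MB) in memory block 1; 325 MB remain.
Put P2 (429 MB) in memory block 2; 83 MB remain.
Put P3 (79 MB) in memory block 2; 4 MB remain.
Put P4 (234 MB) in memory block 1; 91 MB remain.
Put P5 (480 MB) in memory block 3; 32 MB remain.
Put P6 (343 MB) in memory block 4; 169 MB remain.
Put P7 (266 MB) in memory block 5; 246 MB remain.
Put P8 (406 MB) in memory block 6; 106 MB remain.
Put P9 (312 MB) in memory block 7; 200 MB remain.
Put P10 (264 MB) in memory block 8; 248 MB remain.
Put P11 (388 MB) in memory block 9; 124 MB remain.
Put P12 (221 MB) in memory block 5; 25 MB remain.
Put P13 (321 MB) in memory block 10; 191 MB remain.
Put P14 (433 MB) in memory block 11; 79 MB remain.
Put P15 (382 MB) in memory block 12; 130 MB remain.
Put P16 (208 MB) in memory block 8; 40 MB remain.
Put P17 (333 MB) in memory block 13; 179 MB remain.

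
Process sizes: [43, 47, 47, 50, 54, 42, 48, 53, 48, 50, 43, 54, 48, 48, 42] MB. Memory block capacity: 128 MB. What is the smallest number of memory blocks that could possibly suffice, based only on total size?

Total size = 43 + 47 + 47 + 50 + 54 + 42 + 48 + 53 + 48 + 50 + 43 + 54 + 48 + 48 + 42 = 717 MB.
⌈717 / 128⌉ = 6.

6 memory blocks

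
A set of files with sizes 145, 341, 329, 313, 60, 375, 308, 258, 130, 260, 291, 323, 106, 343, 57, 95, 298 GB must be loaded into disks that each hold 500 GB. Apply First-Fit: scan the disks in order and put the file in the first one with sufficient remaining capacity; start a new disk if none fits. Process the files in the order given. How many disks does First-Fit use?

disk 1: place 145 GB, 355 GB left
disk 1: place 341 GB, 14 GB left
disk 2: place 329 GB, 171 GB left
disk 3: place 313 GB, 187 GB left
disk 2: place 60 GB, 111 GB left
disk 4: place 375 GB, 125 GB left
disk 5: place 308 GB, 192 GB left
disk 6: place 258 GB, 242 GB left
disk 3: place 130 GB, 57 GB left
disk 7: place 260 GB, 240 GB left
disk 8: place 291 GB, 209 GB left
disk 9: place 323 GB, 177 GB left
disk 2: place 106 GB, 5 GB left
disk 10: place 343 GB, 157 GB left
disk 3: place 57 GB, 0 GB left
disk 4: place 95 GB, 30 GB left
disk 11: place 298 GB, 202 GB left
Final disks: [145,341] [329,60,106] [313,130,57] [375,95] [308] [258] [260] [291] [323] [343] [298].

11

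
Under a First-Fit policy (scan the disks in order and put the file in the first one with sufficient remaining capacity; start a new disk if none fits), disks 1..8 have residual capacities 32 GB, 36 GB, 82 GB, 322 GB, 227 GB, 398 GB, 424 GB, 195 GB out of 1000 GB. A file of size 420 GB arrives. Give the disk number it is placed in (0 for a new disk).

Disks with room: disk 7 (424 GB).
The first with room is disk 7.

7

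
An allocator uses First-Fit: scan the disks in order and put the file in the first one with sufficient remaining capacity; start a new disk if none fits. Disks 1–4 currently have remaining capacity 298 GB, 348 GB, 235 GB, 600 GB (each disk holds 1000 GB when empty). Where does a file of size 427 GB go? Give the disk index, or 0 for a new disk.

Disks with room: disk 4 (600 GB).
The first with room is disk 4.

4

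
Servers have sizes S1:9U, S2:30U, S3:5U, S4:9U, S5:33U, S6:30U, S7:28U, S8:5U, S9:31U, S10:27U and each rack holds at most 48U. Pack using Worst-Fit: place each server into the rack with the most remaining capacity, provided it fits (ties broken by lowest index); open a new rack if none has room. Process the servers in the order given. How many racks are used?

6 racks

Put S1 (9U) in rack 1; 39U remain.
Put S2 (30U) in rack 1; 9U remain.
Put S3 (5U) in rack 1; 4U remain.
Put S4 (9U) in rack 2; 39U remain.
Put S5 (33U) in rack 2; 6U remain.
Put S6 (30U) in rack 3; 18U remain.
Put S7 (28U) in rack 4; 20U remain.
Put S8 (5U) in rack 4; 15U remain.
Put S9 (31U) in rack 5; 17U remain.
Put S10 (27U) in rack 6; 21U remain.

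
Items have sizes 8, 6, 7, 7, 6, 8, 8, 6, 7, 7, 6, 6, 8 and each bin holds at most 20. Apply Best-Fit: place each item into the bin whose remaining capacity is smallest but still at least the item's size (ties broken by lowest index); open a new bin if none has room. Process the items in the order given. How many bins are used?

bin 1: place 8, 12 left
bin 1: place 6, 6 left
bin 2: place 7, 13 left
bin 2: place 7, 6 left
bin 1: place 6, 0 left
bin 3: place 8, 12 left
bin 3: place 8, 4 left
bin 2: place 6, 0 left
bin 4: place 7, 13 left
bin 4: place 7, 6 left
bin 4: place 6, 0 left
bin 5: place 6, 14 left
bin 5: place 8, 6 left
Final bins: [8,6,6] [7,7,6] [8,8] [7,7,6] [6,8].

5 bins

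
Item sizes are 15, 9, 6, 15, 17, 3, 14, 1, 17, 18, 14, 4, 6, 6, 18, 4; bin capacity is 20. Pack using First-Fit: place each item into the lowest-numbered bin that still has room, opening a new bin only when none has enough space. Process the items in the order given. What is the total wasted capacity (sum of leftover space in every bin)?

13

15 → bin 1 (remaining 5)
9 → bin 2 (remaining 11)
6 → bin 2 (remaining 5)
15 → bin 3 (remaining 5)
17 → bin 4 (remaining 3)
3 → bin 1 (remaining 2)
14 → bin 5 (remaining 6)
1 → bin 1 (remaining 1)
17 → bin 6 (remaining 3)
18 → bin 7 (remaining 2)
14 → bin 8 (remaining 6)
4 → bin 2 (remaining 1)
6 → bin 5 (remaining 0)
6 → bin 8 (remaining 0)
18 → bin 9 (remaining 2)
4 → bin 3 (remaining 1)
9 bins × 20 = 180; used 167; unused 13.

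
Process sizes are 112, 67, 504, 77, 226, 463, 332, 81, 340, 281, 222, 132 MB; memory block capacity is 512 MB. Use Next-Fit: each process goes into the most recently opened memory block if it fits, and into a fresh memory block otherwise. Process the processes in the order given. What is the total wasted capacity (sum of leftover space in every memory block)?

memory block 1: place 112 MB, 400 MB left
memory block 1: place 67 MB, 333 MB left
memory block 2: place 504 MB, 8 MB left
memory block 3: place 77 MB, 435 MB left
memory block 3: place 226 MB, 209 MB left
memory block 4: place 463 MB, 49 MB left
memory block 5: place 332 MB, 180 MB left
memory block 5: place 81 MB, 99 MB left
memory block 6: place 340 MB, 172 MB left
memory block 7: place 281 MB, 231 MB left
memory block 7: place 222 MB, 9 MB left
memory block 8: place 132 MB, 380 MB left
8 memory blocks × 512 MB = 4096 MB; used 2837 MB; unused 1259 MB.

1259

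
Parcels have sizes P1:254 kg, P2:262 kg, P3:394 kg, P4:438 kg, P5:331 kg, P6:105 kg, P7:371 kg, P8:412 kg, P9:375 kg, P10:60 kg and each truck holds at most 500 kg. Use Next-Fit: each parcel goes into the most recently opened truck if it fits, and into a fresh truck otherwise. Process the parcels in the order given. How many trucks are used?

P1 (254 kg) → truck 1 (remaining 246 kg)
P2 (262 kg) → truck 2 (remaining 238 kg)
P3 (394 kg) → truck 3 (remaining 106 kg)
P4 (438 kg) → truck 4 (remaining 62 kg)
P5 (331 kg) → truck 5 (remaining 169 kg)
P6 (105 kg) → truck 5 (remaining 64 kg)
P7 (371 kg) → truck 6 (remaining 129 kg)
P8 (412 kg) → truck 7 (remaining 88 kg)
P9 (375 kg) → truck 8 (remaining 125 kg)
P10 (60 kg) → truck 8 (remaining 65 kg)

8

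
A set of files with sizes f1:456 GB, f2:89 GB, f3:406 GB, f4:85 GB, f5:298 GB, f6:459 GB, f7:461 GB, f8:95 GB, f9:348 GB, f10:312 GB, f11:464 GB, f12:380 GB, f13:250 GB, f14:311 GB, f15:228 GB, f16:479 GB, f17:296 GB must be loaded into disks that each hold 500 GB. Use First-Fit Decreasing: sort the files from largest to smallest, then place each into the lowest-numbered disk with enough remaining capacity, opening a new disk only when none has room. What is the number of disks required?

Sorted descending: 479, 464, 461, 459, 456, 406, 380, 348, 312, 311, 298, 296, 250, 228, 95, 89, 85.
479 GB → disk 1 (remaining 21 GB)
464 GB → disk 2 (remaining 36 GB)
461 GB → disk 3 (remaining 39 GB)
459 GB → disk 4 (remaining 41 GB)
456 GB → disk 5 (remaining 44 GB)
406 GB → disk 6 (remaining 94 GB)
380 GB → disk 7 (remaining 120 GB)
348 GB → disk 8 (remaining 152 GB)
312 GB → disk 9 (remaining 188 GB)
311 GB → disk 10 (remaining 189 GB)
298 GB → disk 11 (remaining 202 GB)
296 GB → disk 12 (remaining 204 GB)
250 GB → disk 13 (remaining 250 GB)
228 GB → disk 13 (remaining 22 GB)
95 GB → disk 7 (remaining 25 GB)
89 GB → disk 6 (remaining 5 GB)
85 GB → disk 8 (remaining 67 GB)

13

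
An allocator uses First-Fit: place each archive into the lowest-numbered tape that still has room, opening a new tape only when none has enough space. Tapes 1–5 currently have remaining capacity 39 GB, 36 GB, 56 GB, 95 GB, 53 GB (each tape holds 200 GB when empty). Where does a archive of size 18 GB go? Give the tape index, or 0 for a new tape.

1

Tapes with room: tape 1 (39 GB), tape 2 (36 GB), tape 3 (56 GB), tape 4 (95 GB), tape 5 (53 GB).
The first with room is tape 1.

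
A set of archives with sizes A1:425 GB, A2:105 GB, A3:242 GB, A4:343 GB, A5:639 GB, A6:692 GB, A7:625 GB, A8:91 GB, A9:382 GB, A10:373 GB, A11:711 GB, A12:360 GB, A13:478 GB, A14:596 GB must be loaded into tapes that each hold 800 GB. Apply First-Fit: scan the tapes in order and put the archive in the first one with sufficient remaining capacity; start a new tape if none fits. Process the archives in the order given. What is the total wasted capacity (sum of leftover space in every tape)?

A1 (425 GB) → tape 1 (remaining 375 GB)
A2 (105 GB) → tape 1 (remaining 270 GB)
A3 (242 GB) → tape 1 (remaining 28 GB)
A4 (343 GB) → tape 2 (remaining 457 GB)
A5 (639 GB) → tape 3 (remaining 161 GB)
A6 (692 GB) → tape 4 (remaining 108 GB)
A7 (625 GB) → tape 5 (remaining 175 GB)
A8 (91 GB) → tape 2 (remaining 366 GB)
A9 (382 GB) → tape 6 (remaining 418 GB)
A10 (373 GB) → tape 6 (remaining 45 GB)
A11 (711 GB) → tape 7 (remaining 89 GB)
A12 (360 GB) → tape 2 (remaining 6 GB)
A13 (478 GB) → tape 8 (remaining 322 GB)
A14 (596 GB) → tape 9 (remaining 204 GB)
9 tapes × 800 GB = 7200 GB; used 6062 GB; unused 1138 GB.

1138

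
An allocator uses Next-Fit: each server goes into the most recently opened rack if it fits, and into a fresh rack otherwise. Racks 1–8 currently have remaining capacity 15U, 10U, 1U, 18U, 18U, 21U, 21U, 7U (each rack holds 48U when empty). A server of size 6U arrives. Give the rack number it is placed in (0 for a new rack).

Next-Fit only looks at rack 8, which has 7U free.
6U fits there.

8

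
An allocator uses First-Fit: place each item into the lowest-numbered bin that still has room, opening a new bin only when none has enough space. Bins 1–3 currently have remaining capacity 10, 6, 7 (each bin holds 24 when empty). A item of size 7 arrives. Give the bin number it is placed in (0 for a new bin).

Bins with room: bin 1 (10), bin 3 (7).
The first with room is bin 1.

1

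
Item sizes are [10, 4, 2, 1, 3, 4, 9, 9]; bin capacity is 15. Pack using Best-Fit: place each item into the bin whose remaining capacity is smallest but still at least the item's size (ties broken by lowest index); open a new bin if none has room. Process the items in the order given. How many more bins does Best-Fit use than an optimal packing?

Best-Fit: [10,4,1] [2,3,4] [9] [9] → 4 bins.
Total size 42; any packing needs at least ⌈42/15⌉ = 3 bins.
An optimal packing achieves that bound: [10,4,1] [9,4,2] [9,3] → 3 bins.
Excess: 4 − 3 = 1.

1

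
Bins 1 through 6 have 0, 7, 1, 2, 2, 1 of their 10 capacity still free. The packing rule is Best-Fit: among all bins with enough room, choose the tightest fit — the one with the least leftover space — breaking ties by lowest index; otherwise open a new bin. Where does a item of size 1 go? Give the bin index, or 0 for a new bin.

Bins with room: bin 2 (7), bin 3 (1), bin 4 (2), bin 5 (2), bin 6 (1).
Tightest fit is bin 3 with 1 free.

3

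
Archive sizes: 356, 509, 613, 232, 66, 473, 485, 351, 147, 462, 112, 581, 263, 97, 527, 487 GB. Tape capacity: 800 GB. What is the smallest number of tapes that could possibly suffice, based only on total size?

Total size = 356 + 509 + 613 + 232 + 66 + 473 + 485 + 351 + 147 + 462 + 112 + 581 + 263 + 97 + 527 + 487 = 5761 GB.
⌈5761 / 800⌉ = 8.

8 tapes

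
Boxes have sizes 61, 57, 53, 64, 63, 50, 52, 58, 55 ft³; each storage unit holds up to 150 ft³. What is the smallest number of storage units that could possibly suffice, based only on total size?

4

Total size = 61 + 57 + 53 + 64 + 63 + 50 + 52 + 58 + 55 = 513 ft³.
⌈513 / 150⌉ = 4.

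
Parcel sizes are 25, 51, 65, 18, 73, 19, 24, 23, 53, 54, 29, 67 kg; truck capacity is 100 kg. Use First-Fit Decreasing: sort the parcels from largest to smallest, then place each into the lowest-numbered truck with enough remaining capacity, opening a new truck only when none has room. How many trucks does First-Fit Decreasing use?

6 trucks

Sorted descending: 73, 67, 65, 54, 53, 51, 29, 25, 24, 23, 19, 18.
73 kg → truck 1 (remaining 27 kg)
67 kg → truck 2 (remaining 33 kg)
65 kg → truck 3 (remaining 35 kg)
54 kg → truck 4 (remaining 46 kg)
53 kg → truck 5 (remaining 47 kg)
51 kg → truck 6 (remaining 49 kg)
29 kg → truck 2 (remaining 4 kg)
25 kg → truck 1 (remaining 2 kg)
24 kg → truck 3 (remaining 11 kg)
23 kg → truck 4 (remaining 23 kg)
19 kg → truck 4 (remaining 4 kg)
18 kg → truck 5 (remaining 29 kg)
Final trucks: [73,25] [67,29] [65,24] [54,23,19] [53,18] [51].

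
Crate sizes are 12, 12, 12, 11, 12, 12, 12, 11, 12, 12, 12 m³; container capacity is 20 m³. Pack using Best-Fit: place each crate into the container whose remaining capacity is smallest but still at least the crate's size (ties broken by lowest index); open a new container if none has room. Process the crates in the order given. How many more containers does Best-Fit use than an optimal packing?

0

Best-Fit: [12] [12] [12] [11] [12] [12] [12] [11] [12] [12] [12] → 11 containers.
11 crates exceed 10 m³ (half the capacity), and no two of those can share a container, so at least 11 containers are needed.
So 11 is already optimal.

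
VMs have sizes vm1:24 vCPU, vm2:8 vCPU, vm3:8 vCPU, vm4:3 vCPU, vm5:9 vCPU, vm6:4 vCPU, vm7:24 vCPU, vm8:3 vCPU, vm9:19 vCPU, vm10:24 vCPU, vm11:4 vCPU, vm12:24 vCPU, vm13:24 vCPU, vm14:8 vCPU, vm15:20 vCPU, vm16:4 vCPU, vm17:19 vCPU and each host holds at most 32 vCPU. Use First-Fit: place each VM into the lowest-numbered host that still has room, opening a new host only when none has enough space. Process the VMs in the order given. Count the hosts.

9

Put vm1 (24 vCPU) in host 1; 8 vCPU remain.
Put vm2 (8 vCPU) in host 1; 0 vCPU remain.
Put vm3 (8 vCPU) in host 2; 24 vCPU remain.
Put vm4 (3 vCPU) in host 2; 21 vCPU remain.
Put vm5 (9 vCPU) in host 2; 12 vCPU remain.
Put vm6 (4 vCPU) in host 2; 8 vCPU remain.
Put vm7 (24 vCPU) in host 3; 8 vCPU remain.
Put vm8 (3 vCPU) in host 2; 5 vCPU remain.
Put vm9 (19 vCPU) in host 4; 13 vCPU remain.
Put vm10 (24 vCPU) in host 5; 8 vCPU remain.
Put vm11 (4 vCPU) in host 2; 1 vCPU remain.
Put vm12 (24 vCPU) in host 6; 8 vCPU remain.
Put vm13 (24 vCPU) in host 7; 8 vCPU remain.
Put vm14 (8 vCPU) in host 3; 0 vCPU remain.
Put vm15 (20 vCPU) in host 8; 12 vCPU remain.
Put vm16 (4 vCPU) in host 4; 9 vCPU remain.
Put vm17 (19 vCPU) in host 9; 13 vCPU remain.
Final hosts: [24,8] [8,3,9,4,3,4] [24,8] [19,4] [24] [24] [24] [20] [19].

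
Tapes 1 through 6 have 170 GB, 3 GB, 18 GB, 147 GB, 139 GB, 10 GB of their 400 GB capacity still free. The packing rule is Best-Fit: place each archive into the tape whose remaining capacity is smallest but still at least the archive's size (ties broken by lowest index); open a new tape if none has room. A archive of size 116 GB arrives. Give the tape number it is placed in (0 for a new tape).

5

Tapes with room: tape 1 (170 GB), tape 4 (147 GB), tape 5 (139 GB).
Tightest fit is tape 5 with 139 GB free.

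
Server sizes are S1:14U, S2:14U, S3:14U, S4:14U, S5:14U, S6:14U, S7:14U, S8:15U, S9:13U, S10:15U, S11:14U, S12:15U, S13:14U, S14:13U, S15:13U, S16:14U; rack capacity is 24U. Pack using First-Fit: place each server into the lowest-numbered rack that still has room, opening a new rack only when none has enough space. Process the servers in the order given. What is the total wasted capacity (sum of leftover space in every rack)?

160

Put S1 (14U) in rack 1; 10U remain.
Put S2 (14U) in rack 2; 10U remain.
Put S3 (14U) in rack 3; 10U remain.
Put S4 (14U) in rack 4; 10U remain.
Put S5 (14U) in rack 5; 10U remain.
Put S6 (14U) in rack 6; 10U remain.
Put S7 (14U) in rack 7; 10U remain.
Put S8 (15U) in rack 8; 9U remain.
Put S9 (13U) in rack 9; 11U remain.
Put S10 (15U) in rack 10; 9U remain.
Put S11 (14U) in rack 11; 10U remain.
Put S12 (15U) in rack 12; 9U remain.
Put S13 (14U) in rack 13; 10U remain.
Put S14 (13U) in rack 14; 11U remain.
Put S15 (13U) in rack 15; 11U remain.
Put S16 (14U) in rack 16; 10U remain.
16 racks × 24U = 384U; used 224U; unused 160U.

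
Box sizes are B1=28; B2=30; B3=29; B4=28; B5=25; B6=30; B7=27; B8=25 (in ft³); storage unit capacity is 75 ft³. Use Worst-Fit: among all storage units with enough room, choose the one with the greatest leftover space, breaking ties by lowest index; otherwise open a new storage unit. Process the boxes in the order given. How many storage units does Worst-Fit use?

4

storage unit 1: place B1 (28 ft³), 47 ft³ left
storage unit 1: place B2 (30 ft³), 17 ft³ left
storage unit 2: place B3 (29 ft³), 46 ft³ left
storage unit 2: place B4 (28 ft³), 18 ft³ left
storage unit 3: place B5 (25 ft³), 50 ft³ left
storage unit 3: place B6 (30 ft³), 20 ft³ left
storage unit 4: place B7 (27 ft³), 48 ft³ left
storage unit 4: place B8 (25 ft³), 23 ft³ left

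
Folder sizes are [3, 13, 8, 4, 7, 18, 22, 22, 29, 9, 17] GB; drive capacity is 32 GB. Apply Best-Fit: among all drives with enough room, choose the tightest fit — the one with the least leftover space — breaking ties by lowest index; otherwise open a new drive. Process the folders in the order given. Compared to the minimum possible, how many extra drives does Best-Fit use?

Best-Fit: [3,13,8,4] [7,18] [22,9] [22] [29] [17] → 6 drives.
Total size 152 GB; any packing needs at least ⌈152/32⌉ = 5 drives.
An optimal packing achieves that bound: [29,3] [22,9] [22,8] [18,13] [17,7,4] → 5 drives.
Excess: 6 − 5 = 1.

1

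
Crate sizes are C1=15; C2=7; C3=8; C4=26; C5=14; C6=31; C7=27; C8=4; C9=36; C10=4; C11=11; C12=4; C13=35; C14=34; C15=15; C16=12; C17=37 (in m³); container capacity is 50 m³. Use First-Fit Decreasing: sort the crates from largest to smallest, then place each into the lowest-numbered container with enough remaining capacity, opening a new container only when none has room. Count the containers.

Sorted descending: 37, 36, 35, 34, 31, 27, 26, 15, 15, 14, 12, 11, 8, 7, 4, 4, 4.
Put 37 m³ in container 1; 13 m³ remain.
Put 36 m³ in container 2; 14 m³ remain.
Put 35 m³ in container 3; 15 m³ remain.
Put 34 m³ in container 4; 16 m³ remain.
Put 31 m³ in container 5; 19 m³ remain.
Put 27 m³ in container 6; 23 m³ remain.
Put 26 m³ in container 7; 24 m³ remain.
Put 15 m³ in container 3; 0 m³ remain.
Put 15 m³ in container 4; 1 m³ remain.
Put 14 m³ in container 2; 0 m³ remain.
Put 12 m³ in container 1; 1 m³ remain.
Put 11 m³ in container 5; 8 m³ remain.
Put 8 m³ in container 5; 0 m³ remain.
Put 7 m³ in container 6; 16 m³ remain.
Put 4 m³ in container 6; 12 m³ remain.
Put 4 m³ in container 6; 8 m³ remain.
Put 4 m³ in container 6; 4 m³ remain.

7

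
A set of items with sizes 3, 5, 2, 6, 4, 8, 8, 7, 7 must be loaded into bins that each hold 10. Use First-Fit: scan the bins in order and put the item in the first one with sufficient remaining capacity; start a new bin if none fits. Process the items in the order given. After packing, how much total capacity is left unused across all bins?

10

Put 3 in bin 1; 7 remain.
Put 5 in bin 1; 2 remain.
Put 2 in bin 1; 0 remain.
Put 6 in bin 2; 4 remain.
Put 4 in bin 2; 0 remain.
Put 8 in bin 3; 2 remain.
Put 8 in bin 4; 2 remain.
Put 7 in bin 5; 3 remain.
Put 7 in bin 6; 3 remain.
6 bins × 10 = 60; used 50; unused 10.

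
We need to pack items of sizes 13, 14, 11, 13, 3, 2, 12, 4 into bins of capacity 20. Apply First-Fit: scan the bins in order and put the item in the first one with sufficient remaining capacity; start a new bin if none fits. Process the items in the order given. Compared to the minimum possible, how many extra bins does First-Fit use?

First-Fit: [13,3,2] [14,4] [11] [13] [12] → 5 bins.
5 items exceed 10 (half the capacity), and no two of those can share a bin, so at least 5 bins are needed.
So 5 is already optimal.

0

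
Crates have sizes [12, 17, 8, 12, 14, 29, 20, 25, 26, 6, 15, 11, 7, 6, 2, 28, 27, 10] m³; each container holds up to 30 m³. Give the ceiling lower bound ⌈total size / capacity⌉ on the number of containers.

Total size = 12 + 17 + 8 + 12 + 14 + 29 + 20 + 25 + 26 + 6 + 15 + 11 + 7 + 6 + 2 + 28 + 27 + 10 = 275 m³.
⌈275 / 30⌉ = 10.

10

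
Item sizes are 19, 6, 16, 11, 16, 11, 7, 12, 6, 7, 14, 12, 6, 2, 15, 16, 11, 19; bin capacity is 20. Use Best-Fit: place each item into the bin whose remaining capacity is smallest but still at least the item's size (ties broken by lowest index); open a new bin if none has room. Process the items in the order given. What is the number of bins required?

19 → bin 1 (remaining 1)
6 → bin 2 (remaining 14)
16 → bin 3 (remaining 4)
11 → bin 2 (remaining 3)
16 → bin 4 (remaining 4)
11 → bin 5 (remaining 9)
7 → bin 5 (remaining 2)
12 → bin 6 (remaining 8)
6 → bin 6 (remaining 2)
7 → bin 7 (remaining 13)
14 → bin 8 (remaining 6)
12 → bin 7 (remaining 1)
6 → bin 8 (remaining 0)
2 → bin 5 (remaining 0)
15 → bin 9 (remaining 5)
16 → bin 10 (remaining 4)
11 → bin 11 (remaining 9)
19 → bin 12 (remaining 1)
Final bins: [19] [6,11] [16] [16] [11,7,2] [12,6] [7,12] [14,6] [15] [16] [11] [19].

12 bins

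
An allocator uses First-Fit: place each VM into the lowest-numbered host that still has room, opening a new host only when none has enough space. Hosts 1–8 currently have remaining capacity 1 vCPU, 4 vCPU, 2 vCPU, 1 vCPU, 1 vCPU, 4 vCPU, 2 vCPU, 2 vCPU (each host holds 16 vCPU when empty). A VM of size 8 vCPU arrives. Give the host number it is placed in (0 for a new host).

0

No host has ≥ 8 vCPU free, so a new host is opened.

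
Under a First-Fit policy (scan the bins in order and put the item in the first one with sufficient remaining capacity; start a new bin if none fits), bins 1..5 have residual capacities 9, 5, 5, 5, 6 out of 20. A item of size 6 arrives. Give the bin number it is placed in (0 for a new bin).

Bins with room: bin 1 (9), bin 5 (6).
The first with room is bin 1.

1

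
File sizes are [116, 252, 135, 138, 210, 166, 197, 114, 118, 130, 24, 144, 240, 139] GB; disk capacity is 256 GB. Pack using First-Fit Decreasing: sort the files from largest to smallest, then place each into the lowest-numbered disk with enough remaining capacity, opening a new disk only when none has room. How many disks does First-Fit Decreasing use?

10

Sorted descending: 252, 240, 210, 197, 166, 144, 139, 138, 135, 130, 118, 116, 114, 24.
Put 252 GB in disk 1; 4 GB remain.
Put 240 GB in disk 2; 16 GB remain.
Put 210 GB in disk 3; 46 GB remain.
Put 197 GB in disk 4; 59 GB remain.
Put 166 GB in disk 5; 90 GB remain.
Put 144 GB in disk 6; 112 GB remain.
Put 139 GB in disk 7; 117 GB remain.
Put 138 GB in disk 8; 118 GB remain.
Put 135 GB in disk 9; 121 GB remain.
Put 130 GB in disk 10; 126 GB remain.
Put 118 GB in disk 8; 0 GB remain.
Put 116 GB in disk 7; 1 GB remain.
Put 114 GB in disk 9; 7 GB remain.
Put 24 GB in disk 3; 22 GB remain.
Final disks: [252] [240] [210,24] [197] [166] [144] [139,116] [138,118] [135,114] [130].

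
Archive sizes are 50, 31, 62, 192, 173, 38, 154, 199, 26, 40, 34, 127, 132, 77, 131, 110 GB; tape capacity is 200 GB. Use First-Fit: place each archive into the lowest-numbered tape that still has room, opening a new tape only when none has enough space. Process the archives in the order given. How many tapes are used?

tape 1: place 50 GB, 150 GB left
tape 1: place 31 GB, 119 GB left
tape 1: place 62 GB, 57 GB left
tape 2: place 192 GB, 8 GB left
tape 3: place 173 GB, 27 GB left
tape 1: place 38 GB, 19 GB left
tape 4: place 154 GB, 46 GB left
tape 5: place 199 GB, 1 GB left
tape 3: place 26 GB, 1 GB left
tape 4: place 40 GB, 6 GB left
tape 6: place 34 GB, 166 GB left
tape 6: place 127 GB, 39 GB left
tape 7: place 132 GB, 68 GB left
tape 8: place 77 GB, 123 GB left
tape 9: place 131 GB, 69 GB left
tape 8: place 110 GB, 13 GB left

9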